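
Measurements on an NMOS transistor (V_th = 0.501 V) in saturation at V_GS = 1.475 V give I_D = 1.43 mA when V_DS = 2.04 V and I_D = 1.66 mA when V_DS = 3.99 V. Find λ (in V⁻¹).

With V_GS fixed, I_D ∝ (1 + λ V_DS) in saturation, so I_D2/I_D1 = (1 + λ V_DS2)/(1 + λ V_DS1).
1.66/1.43 = 1.161 = (1 + 3.99 λ)/(1 + 2.04 λ).
Solving: λ (I_D1 V_DS2 − I_D2 V_DS1) = I_D2 − I_D1, so λ = (1.66 − 1.43) / (1.43 × 3.99 − 1.66 × 2.04) = 0.23 / 2.32 = 0.0992 V⁻¹.

λ = 0.0992 V⁻¹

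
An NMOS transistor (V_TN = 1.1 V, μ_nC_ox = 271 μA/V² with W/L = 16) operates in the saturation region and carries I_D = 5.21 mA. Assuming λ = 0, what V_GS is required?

V_GS = 2.65 V

k_n = μ_nC_ox · (W/L) = 4.336 mA/V².
In saturation I_D = ½ k_n (V_GS − V_TN)², so V_GS − V_TN = √(2 I_D / k_n) = √(2 × 5.21 / 4.336) = 1.55 V.
V_GS = 1.1 + 1.55 = 2.65 V.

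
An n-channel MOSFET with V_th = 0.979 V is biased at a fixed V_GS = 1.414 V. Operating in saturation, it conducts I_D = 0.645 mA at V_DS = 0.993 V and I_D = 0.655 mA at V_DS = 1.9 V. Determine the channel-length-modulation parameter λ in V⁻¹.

With V_GS fixed, I_D ∝ (1 + λ V_DS) in saturation, so I_D2/I_D1 = (1 + λ V_DS2)/(1 + λ V_DS1).
0.655/0.645 = 1.016 = (1 + 1.9 λ)/(1 + 0.993 λ).
Solving: λ (I_D1 V_DS2 − I_D2 V_DS1) = I_D2 − I_D1, so λ = (0.655 − 0.645) / (0.645 × 1.9 − 0.655 × 0.993) = 0.01 / 0.575 = 0.0174 V⁻¹.

λ = 0.0174 V⁻¹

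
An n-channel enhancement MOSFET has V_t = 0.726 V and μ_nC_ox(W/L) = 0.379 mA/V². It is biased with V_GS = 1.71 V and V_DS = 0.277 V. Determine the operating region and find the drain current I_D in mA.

V_ov = V_GS − V_t = 1.71 − 0.726 = 0.984 V.
Since V_DS = 0.277 V < V_ov = 0.984 V, the device is in the triode region.
I_D = k_n [V_ov · V_DS − ½ V_DS²] = 0.379 × [0.984 × 0.277 − 0.5 × 0.277²] = 0.0888 mA.

Triode; I_D = 0.0888 mA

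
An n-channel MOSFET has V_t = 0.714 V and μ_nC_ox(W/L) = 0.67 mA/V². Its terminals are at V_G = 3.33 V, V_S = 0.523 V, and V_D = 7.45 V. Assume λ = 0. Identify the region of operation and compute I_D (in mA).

Saturation; I_D = 1.47 mA

V_GS = V_G − V_S = 3.33 − 0.523 = 2.81 V; V_DS = V_D − V_S = 7.45 − 0.523 = 6.93 V.
V_ov = V_GS − V_t = 2.81 − 0.714 = 2.09 V.
Since V_DS = 6.93 V ≥ V_ov = 2.09 V, the device is in saturation.
I_D = ½ k_n V_ov² = 0.5 × 0.67 × 2.09² = 1.47 mA.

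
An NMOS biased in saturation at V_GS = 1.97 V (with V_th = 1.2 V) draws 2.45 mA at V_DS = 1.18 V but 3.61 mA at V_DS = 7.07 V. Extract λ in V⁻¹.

With V_GS fixed, I_D ∝ (1 + λ V_DS) in saturation, so I_D2/I_D1 = (1 + λ V_DS2)/(1 + λ V_DS1).
3.61/2.45 = 1.473 = (1 + 7.07 λ)/(1 + 1.18 λ).
Solving: λ (I_D1 V_DS2 − I_D2 V_DS1) = I_D2 − I_D1, so λ = (3.61 − 2.45) / (2.45 × 7.07 − 3.61 × 1.18) = 1.16 / 13.1 = 0.0888 V⁻¹.

λ = 0.0888 V⁻¹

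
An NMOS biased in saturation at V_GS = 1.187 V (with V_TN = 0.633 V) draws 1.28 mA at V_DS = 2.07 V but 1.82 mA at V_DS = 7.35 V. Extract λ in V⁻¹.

With V_GS fixed, I_D ∝ (1 + λ V_DS) in saturation, so I_D2/I_D1 = (1 + λ V_DS2)/(1 + λ V_DS1).
1.82/1.28 = 1.422 = (1 + 7.35 λ)/(1 + 2.07 λ).
Solving: λ (I_D1 V_DS2 − I_D2 V_DS1) = I_D2 − I_D1, so λ = (1.82 − 1.28) / (1.28 × 7.35 − 1.82 × 2.07) = 0.54 / 5.64 = 0.0957 V⁻¹.

λ = 0.0957 V⁻¹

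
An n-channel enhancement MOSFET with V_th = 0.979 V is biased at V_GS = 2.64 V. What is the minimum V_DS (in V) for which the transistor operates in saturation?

The boundary between triode and saturation is V_DS = V_GS − V_th = V_ov.
V_ov = 2.64 − 0.979 = 1.66 V.

V_DS,sat = 1.66 V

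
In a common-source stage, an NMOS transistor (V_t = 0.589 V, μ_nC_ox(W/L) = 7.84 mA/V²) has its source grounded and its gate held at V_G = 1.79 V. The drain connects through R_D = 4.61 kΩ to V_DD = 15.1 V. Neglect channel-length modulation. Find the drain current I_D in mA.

V_GS = V_G = 1.79 V, so V_ov = 1.79 − 0.589 = 1.2 V.
Assume saturation: I_D = ½ k_n V_ov² = 0.5 × 7.84 × 1.2² = 5.65 mA, giving V_DS = V_DD − I_D R_D = 15.1 − 5.65 × 4.61 = -11 V.
But -11 V < V_ov = 1.2 V, so the device is actually in triode.
In triode I_D = k_n[V_ov V_DS − ½ V_DS²] and I_D = (V_DD − V_DS)/R_D. Equating: 18.1 V_DS² − 44.41 V_DS + 15.1 = 0, giving V_DS = 0.408 V (the root below V_ov).
I_D = (15.1 − 0.408) / 4.61 = 3.19 mA.

I_D = 3.19 mA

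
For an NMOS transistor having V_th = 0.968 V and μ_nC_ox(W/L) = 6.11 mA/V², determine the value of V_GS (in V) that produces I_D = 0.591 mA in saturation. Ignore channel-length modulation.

V_GS = 1.41 V

In saturation I_D = ½ k_n (V_GS − V_th)², so V_GS − V_th = √(2 I_D / k_n) = √(2 × 0.591 / 6.11) = 0.44 V.
V_GS = 0.968 + 0.44 = 1.41 V.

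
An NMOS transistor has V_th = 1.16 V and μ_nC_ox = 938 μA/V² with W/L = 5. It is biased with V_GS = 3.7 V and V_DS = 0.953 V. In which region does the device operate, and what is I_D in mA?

k_n = μ_nC_ox · (W/L) = 4.69 mA/V².
V_ov = V_GS − V_th = 3.7 − 1.16 = 2.54 V.
Since V_DS = 0.953 V < V_ov = 2.54 V, the device is in the triode region.
I_D = k_n [V_ov · V_DS − ½ V_DS²] = 4.69 × [2.54 × 0.953 − 0.5 × 0.953²] = 9.22 mA.

Triode; I_D = 9.22 mA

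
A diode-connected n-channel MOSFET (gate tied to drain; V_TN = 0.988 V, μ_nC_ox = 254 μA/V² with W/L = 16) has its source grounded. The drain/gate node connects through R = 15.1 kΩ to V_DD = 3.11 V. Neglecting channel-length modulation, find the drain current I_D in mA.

With gate tied to drain, V_GS = V_DS ≥ V_GS − V_TN, so the device is in saturation.
k_n = μ_nC_ox · (W/L) = 4.064 mA/V².
KCL at the drain: ½ k_n (V_GS − V_TN)² = (V_DD − V_GS)/R.
Let x = V_GS − 0.988. Then 30.7 x² + x − 2.122 = 0, giving x = 0.247 V (positive root), so V_GS = 1.24 V.
I_D = (V_DD − V_GS)/R = (3.11 − 1.24) / 15.1 = 0.124 mA.

I_D = 0.124 mA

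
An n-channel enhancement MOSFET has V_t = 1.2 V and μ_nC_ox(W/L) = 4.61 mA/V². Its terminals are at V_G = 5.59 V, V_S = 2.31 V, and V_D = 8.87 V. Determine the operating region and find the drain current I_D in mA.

V_GS = V_G − V_S = 5.59 − 2.31 = 3.28 V; V_DS = V_D − V_S = 8.87 − 2.31 = 6.56 V.
V_ov = V_GS − V_t = 3.28 − 1.2 = 2.08 V.
Since V_DS = 6.56 V ≥ V_ov = 2.08 V, the device is in saturation.
I_D = ½ k_n V_ov² = 0.5 × 4.61 × 2.08² = 9.97 mA.

Saturation; I_D = 9.97 mA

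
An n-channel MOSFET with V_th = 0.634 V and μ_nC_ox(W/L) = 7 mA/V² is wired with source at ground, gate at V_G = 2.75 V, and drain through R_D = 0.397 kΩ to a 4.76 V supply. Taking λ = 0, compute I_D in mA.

I_D = 9.90 mA

V_GS = V_G = 2.75 V, so V_ov = 2.75 − 0.634 = 2.12 V.
Assume saturation: I_D = ½ k_n V_ov² = 0.5 × 7 × 2.12² = 15.7 mA, giving V_DS = V_DD − I_D R_D = 4.76 − 15.7 × 0.397 = -1.46 V.
But -1.46 V < V_ov = 2.12 V, so the device is actually in triode.
In triode I_D = k_n[V_ov V_DS − ½ V_DS²] and I_D = (V_DD − V_DS)/R_D. Equating: 1.39 V_DS² − 6.88 V_DS + 4.76 = 0, giving V_DS = 0.831 V (the root below V_ov).
I_D = (4.76 − 0.831) / 0.397 = 9.9 mA.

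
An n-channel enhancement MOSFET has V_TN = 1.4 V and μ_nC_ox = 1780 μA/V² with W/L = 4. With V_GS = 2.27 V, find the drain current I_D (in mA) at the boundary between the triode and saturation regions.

At the boundary V_DS = V_ov = V_GS − V_TN = 2.27 − 1.4 = 0.87 V.
k_n = μ_nC_ox · (W/L) = 7.12 mA/V².
I_D = ½ k_n V_ov² = 0.5 × 7.12 × 0.87² = 2.69 mA.

I_D = 2.69 mA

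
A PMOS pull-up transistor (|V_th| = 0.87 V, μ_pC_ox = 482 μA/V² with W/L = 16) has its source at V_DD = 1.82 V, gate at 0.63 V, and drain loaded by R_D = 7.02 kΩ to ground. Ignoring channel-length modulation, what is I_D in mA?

I_D = 0.242 mA

V_SG = V_DD − V_G = 1.82 − 0.63 = 1.19 V, so V_ov = 1.19 − 0.87 = 0.32 V.
k_p = μ_pC_ox · (W/L) = 7.712 mA/V².
Assume saturation: I_D = ½ k_p V_ov² = 0.5 × 7.712 × 0.32² = 0.395 mA, giving V_SD = V_DD − I_D R_D = 1.82 − 0.395 × 7.02 = -0.952 V.
But -0.952 V < V_ov = 0.32 V, so the device is actually in triode.
In triode I_D = k_p[V_ov V_SD − ½ V_SD²] and I_D = (V_DD − V_SD)/R_D. Equating: 27.1 V_SD² − 18.32 V_SD + 1.82 = 0, giving V_SD = 0.121 V (the root below V_ov).
I_D = (1.82 − 0.121) / 7.02 = 0.242 mA.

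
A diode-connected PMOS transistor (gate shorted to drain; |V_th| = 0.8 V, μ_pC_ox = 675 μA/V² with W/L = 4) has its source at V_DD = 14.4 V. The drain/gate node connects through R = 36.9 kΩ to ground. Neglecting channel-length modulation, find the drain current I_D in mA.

I_D = 0.355 mA

With gate tied to drain, V_SG = V_SD ≥ V_SG − |V_th|, so the device is in saturation.
k_p = μ_pC_ox · (W/L) = 2.7 mA/V².
KCL at the drain: ½ k_p (V_SG − |V_th|)² = (V_DD − V_SG)/R.
Let x = V_SG − 0.8. Then 49.8 x² + x − 13.6 = 0, giving x = 0.513 V (positive root), so V_SG = 1.31 V.
I_D = (V_DD − V_SG)/R = (14.4 − 1.31) / 36.9 = 0.355 mA.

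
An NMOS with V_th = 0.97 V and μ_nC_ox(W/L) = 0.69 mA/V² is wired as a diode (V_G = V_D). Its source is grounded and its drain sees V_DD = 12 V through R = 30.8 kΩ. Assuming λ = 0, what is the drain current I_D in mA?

I_D = 0.327 mA

With gate tied to drain, V_GS = V_DS ≥ V_GS − V_th, so the device is in saturation.
KCL at the drain: ½ k_n (V_GS − V_th)² = (V_DD − V_GS)/R.
Let x = V_GS − 0.97. Then 10.6 x² + x − 11.03 = 0, giving x = 0.973 V (positive root), so V_GS = 1.94 V.
I_D = (V_DD − V_GS)/R = (12 − 1.94) / 30.8 = 0.327 mA.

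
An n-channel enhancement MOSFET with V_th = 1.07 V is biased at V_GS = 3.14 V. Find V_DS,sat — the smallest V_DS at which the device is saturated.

The boundary between triode and saturation is V_DS = V_GS − V_th = V_ov.
V_ov = 3.14 − 1.07 = 2.07 V.

V_DS,sat = 2.07 V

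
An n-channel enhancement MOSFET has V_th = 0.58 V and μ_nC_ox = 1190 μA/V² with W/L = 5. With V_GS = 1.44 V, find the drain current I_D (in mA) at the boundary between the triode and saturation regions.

At the boundary V_DS = V_ov = V_GS − V_th = 1.44 − 0.58 = 0.86 V.
k_n = μ_nC_ox · (W/L) = 5.95 mA/V².
I_D = ½ k_n V_ov² = 0.5 × 5.95 × 0.86² = 2.2 mA.

I_D = 2.20 mA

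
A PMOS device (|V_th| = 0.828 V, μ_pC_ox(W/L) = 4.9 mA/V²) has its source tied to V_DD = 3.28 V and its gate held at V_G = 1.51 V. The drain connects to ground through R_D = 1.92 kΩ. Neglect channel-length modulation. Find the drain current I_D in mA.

V_SG = V_DD − V_G = 3.28 − 1.51 = 1.77 V, so V_ov = 1.77 − 0.828 = 0.942 V.
Assume saturation: I_D = ½ k_p V_ov² = 0.5 × 4.9 × 0.942² = 2.17 mA, giving V_SD = V_DD − I_D R_D = 3.28 − 2.17 × 1.92 = -0.894 V.
But -0.894 V < V_ov = 0.942 V, so the device is actually in triode.
In triode I_D = k_p[V_ov V_SD − ½ V_SD²] and I_D = (V_DD − V_SD)/R_D. Equating: 4.7 V_SD² − 9.862 V_SD + 3.28 = 0, giving V_SD = 0.415 V (the root below V_ov).
I_D = (3.28 − 0.415) / 1.92 = 1.49 mA.

I_D = 1.49 mA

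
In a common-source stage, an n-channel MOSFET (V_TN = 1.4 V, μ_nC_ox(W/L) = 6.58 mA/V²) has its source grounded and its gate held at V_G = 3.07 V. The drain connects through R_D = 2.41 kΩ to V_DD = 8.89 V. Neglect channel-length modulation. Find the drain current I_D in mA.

V_GS = V_G = 3.07 V, so V_ov = 3.07 − 1.4 = 1.67 V.
Assume saturation: I_D = ½ k_n V_ov² = 0.5 × 6.58 × 1.67² = 9.18 mA, giving V_DS = V_DD − I_D R_D = 8.89 − 9.18 × 2.41 = -13.2 V.
But -13.2 V < V_ov = 1.67 V, so the device is actually in triode.
In triode I_D = k_n[V_ov V_DS − ½ V_DS²] and I_D = (V_DD − V_DS)/R_D. Equating: 7.93 V_DS² − 27.48 V_DS + 8.89 = 0, giving V_DS = 0.361 V (the root below V_ov).
I_D = (8.89 − 0.361) / 2.41 = 3.54 mA.

I_D = 3.54 mA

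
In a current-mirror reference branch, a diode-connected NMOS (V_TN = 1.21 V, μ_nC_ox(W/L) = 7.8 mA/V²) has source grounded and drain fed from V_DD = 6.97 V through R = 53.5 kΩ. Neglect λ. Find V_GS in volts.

V_GS = 1.37 V

With gate tied to drain, V_GS = V_DS ≥ V_GS − V_TN, so the device is in saturation.
KCL at the drain: ½ k_n (V_GS − V_TN)² = (V_DD − V_GS)/R.
Let x = V_GS − 1.21. Then 209 x² + x − 5.76 = 0, giving x = 0.164 V (positive root), so V_GS = 1.37 V.
I_D = (V_DD − V_GS)/R = (6.97 − 1.37) / 53.5 = 0.105 mA.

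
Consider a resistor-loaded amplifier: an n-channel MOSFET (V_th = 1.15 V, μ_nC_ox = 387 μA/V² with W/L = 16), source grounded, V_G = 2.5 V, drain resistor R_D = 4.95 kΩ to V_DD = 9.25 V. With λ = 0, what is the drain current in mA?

I_D = 1.82 mA

V_GS = V_G = 2.5 V, so V_ov = 2.5 − 1.15 = 1.35 V.
k_n = μ_nC_ox · (W/L) = 6.192 mA/V².
Assume saturation: I_D = ½ k_n V_ov² = 0.5 × 6.192 × 1.35² = 5.64 mA, giving V_DS = V_DD − I_D R_D = 9.25 − 5.64 × 4.95 = -18.7 V.
But -18.7 V < V_ov = 1.35 V, so the device is actually in triode.
In triode I_D = k_n[V_ov V_DS − ½ V_DS²] and I_D = (V_DD − V_DS)/R_D. Equating: 15.3 V_DS² − 42.38 V_DS + 9.25 = 0, giving V_DS = 0.239 V (the root below V_ov).
I_D = (9.25 − 0.239) / 4.95 = 1.82 mA.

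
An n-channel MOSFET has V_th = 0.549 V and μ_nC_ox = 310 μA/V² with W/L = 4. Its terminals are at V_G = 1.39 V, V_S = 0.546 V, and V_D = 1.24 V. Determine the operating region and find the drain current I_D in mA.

V_GS = V_G − V_S = 1.39 − 0.546 = 0.844 V; V_DS = V_D − V_S = 1.24 − 0.546 = 0.694 V.
k_n = μ_nC_ox · (W/L) = 1.24 mA/V².
V_ov = V_GS − V_th = 0.844 − 0.549 = 0.295 V.
Since V_DS = 0.694 V ≥ V_ov = 0.295 V, the device is in saturation.
I_D = ½ k_n V_ov² = 0.5 × 1.24 × 0.295² = 0.054 mA.

Saturation; I_D = 0.0540 mA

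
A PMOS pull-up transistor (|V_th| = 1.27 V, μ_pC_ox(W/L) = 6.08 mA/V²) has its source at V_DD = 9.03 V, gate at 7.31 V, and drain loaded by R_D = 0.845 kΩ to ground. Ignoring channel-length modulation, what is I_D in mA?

V_SG = V_DD − V_G = 9.03 − 7.31 = 1.72 V, so V_ov = 1.72 − 1.27 = 0.45 V.
Assume saturation: I_D = ½ k_p V_ov² = 0.5 × 6.08 × 0.45² = 0.616 mA, giving V_SD = V_DD − I_D R_D = 9.03 − 0.616 × 0.845 = 8.51 V.
V_SD = 8.51 V ≥ V_ov = 0.45 V, confirming saturation.

I_D = 0.616 mA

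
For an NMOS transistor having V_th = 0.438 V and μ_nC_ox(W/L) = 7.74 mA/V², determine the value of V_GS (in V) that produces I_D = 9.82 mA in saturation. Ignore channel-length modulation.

V_GS = 2.03 V

In saturation I_D = ½ k_n (V_GS − V_th)², so V_GS − V_th = √(2 I_D / k_n) = √(2 × 9.82 / 7.74) = 1.59 V.
V_GS = 0.438 + 1.59 = 2.03 V.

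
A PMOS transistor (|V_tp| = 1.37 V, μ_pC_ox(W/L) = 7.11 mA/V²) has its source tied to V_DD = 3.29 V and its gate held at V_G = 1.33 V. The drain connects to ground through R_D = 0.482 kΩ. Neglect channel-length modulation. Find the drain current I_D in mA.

I_D = 1.24 mA

V_SG = V_DD − V_G = 3.29 − 1.33 = 1.96 V, so V_ov = 1.96 − 1.37 = 0.59 V.
Assume saturation: I_D = ½ k_p V_ov² = 0.5 × 7.11 × 0.59² = 1.24 mA, giving V_SD = V_DD − I_D R_D = 3.29 − 1.24 × 0.482 = 2.69 V.
V_SD = 2.69 V ≥ V_ov = 0.59 V, confirming saturation.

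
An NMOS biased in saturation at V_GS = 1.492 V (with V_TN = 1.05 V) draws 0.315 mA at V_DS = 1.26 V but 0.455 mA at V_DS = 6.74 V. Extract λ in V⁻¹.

With V_GS fixed, I_D ∝ (1 + λ V_DS) in saturation, so I_D2/I_D1 = (1 + λ V_DS2)/(1 + λ V_DS1).
0.455/0.315 = 1.444 = (1 + 6.74 λ)/(1 + 1.26 λ).
Solving: λ (I_D1 V_DS2 − I_D2 V_DS1) = I_D2 − I_D1, so λ = (0.455 − 0.315) / (0.315 × 6.74 − 0.455 × 1.26) = 0.14 / 1.55 = 0.0903 V⁻¹.

λ = 0.0903 V⁻¹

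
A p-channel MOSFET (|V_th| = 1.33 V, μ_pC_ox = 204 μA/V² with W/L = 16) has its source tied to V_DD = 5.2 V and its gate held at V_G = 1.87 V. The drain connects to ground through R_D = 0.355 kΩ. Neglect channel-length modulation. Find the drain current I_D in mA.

I_D = 6.53 mA

V_SG = V_DD − V_G = 5.2 − 1.87 = 3.33 V, so V_ov = 3.33 − 1.33 = 2 V.
k_p = μ_pC_ox · (W/L) = 3.264 mA/V².
Assume saturation: I_D = ½ k_p V_ov² = 0.5 × 3.264 × 2² = 6.53 mA, giving V_SD = V_DD − I_D R_D = 5.2 − 6.53 × 0.355 = 2.88 V.
V_SD = 2.88 V ≥ V_ov = 2 V, confirming saturation.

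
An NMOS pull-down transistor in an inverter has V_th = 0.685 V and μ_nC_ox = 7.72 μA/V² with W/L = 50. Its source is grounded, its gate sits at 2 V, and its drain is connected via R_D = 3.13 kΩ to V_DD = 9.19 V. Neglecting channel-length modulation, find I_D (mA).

V_GS = V_G = 2 V, so V_ov = 2 − 0.685 = 1.31 V.
k_n = μ_nC_ox · (W/L) = 0.386 mA/V².
Assume saturation: I_D = ½ k_n V_ov² = 0.5 × 0.386 × 1.31² = 0.334 mA, giving V_DS = V_DD − I_D R_D = 9.19 − 0.334 × 3.13 = 8.15 V.
V_DS = 8.15 V ≥ V_ov = 1.31 V, confirming saturation.

I_D = 0.334 mA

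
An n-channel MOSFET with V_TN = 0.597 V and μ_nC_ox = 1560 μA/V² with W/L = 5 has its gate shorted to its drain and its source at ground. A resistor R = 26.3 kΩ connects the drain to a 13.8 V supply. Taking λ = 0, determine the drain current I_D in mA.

I_D = 0.489 mA

With gate tied to drain, V_GS = V_DS ≥ V_GS − V_TN, so the device is in saturation.
k_n = μ_nC_ox · (W/L) = 7.8 mA/V².
KCL at the drain: ½ k_n (V_GS − V_TN)² = (V_DD − V_GS)/R.
Let x = V_GS − 0.597. Then 103 x² + x − 13.2 = 0, giving x = 0.354 V (positive root), so V_GS = 0.951 V.
I_D = (V_DD − V_GS)/R = (13.8 − 0.951) / 26.3 = 0.489 mA.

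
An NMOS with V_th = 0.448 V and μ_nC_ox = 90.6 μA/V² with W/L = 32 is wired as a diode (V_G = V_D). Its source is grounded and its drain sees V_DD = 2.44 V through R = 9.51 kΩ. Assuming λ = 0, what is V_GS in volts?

With gate tied to drain, V_GS = V_DS ≥ V_GS − V_th, so the device is in saturation.
k_n = μ_nC_ox · (W/L) = 2.899 mA/V².
KCL at the drain: ½ k_n (V_GS − V_th)² = (V_DD − V_GS)/R.
Let x = V_GS − 0.448. Then 13.8 x² + x − 1.992 = 0, giving x = 0.346 V (positive root), so V_GS = 0.794 V.
I_D = (V_DD − V_GS)/R = (2.44 − 0.794) / 9.51 = 0.173 mA.

V_GS = 0.794 V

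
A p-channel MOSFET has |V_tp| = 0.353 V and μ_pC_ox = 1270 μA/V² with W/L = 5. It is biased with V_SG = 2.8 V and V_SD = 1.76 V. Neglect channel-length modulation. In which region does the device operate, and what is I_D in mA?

Triode; I_D = 17.5 mA

k_p = μ_pC_ox · (W/L) = 6.35 mA/V².
V_ov = V_SG − |V_tp| = 2.8 − 0.353 = 2.45 V.
Since V_SD = 1.76 V < V_ov = 2.45 V, the device is in the triode region.
I_D = k_p [V_ov · V_SD − ½ V_SD²] = 6.35 × [2.45 × 1.76 − 0.5 × 1.76²] = 17.5 mA.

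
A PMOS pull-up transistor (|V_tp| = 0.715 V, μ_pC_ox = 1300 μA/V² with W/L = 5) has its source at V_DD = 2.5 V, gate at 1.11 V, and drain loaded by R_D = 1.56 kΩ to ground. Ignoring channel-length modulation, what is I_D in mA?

V_SG = V_DD − V_G = 2.5 − 1.11 = 1.39 V, so V_ov = 1.39 − 0.715 = 0.675 V.
k_p = μ_pC_ox · (W/L) = 6.5 mA/V².
Assume saturation: I_D = ½ k_p V_ov² = 0.5 × 6.5 × 0.675² = 1.48 mA, giving V_SD = V_DD − I_D R_D = 2.5 − 1.48 × 1.56 = 0.19 V.
But 0.19 V < V_ov = 0.675 V, so the device is actually in triode.
In triode I_D = k_p[V_ov V_SD − ½ V_SD²] and I_D = (V_DD − V_SD)/R_D. Equating: 5.07 V_SD² − 7.845 V_SD + 2.5 = 0, giving V_SD = 0.449 V (the root below V_ov).
I_D = (2.5 − 0.449) / 1.56 = 1.31 mA.

I_D = 1.31 mA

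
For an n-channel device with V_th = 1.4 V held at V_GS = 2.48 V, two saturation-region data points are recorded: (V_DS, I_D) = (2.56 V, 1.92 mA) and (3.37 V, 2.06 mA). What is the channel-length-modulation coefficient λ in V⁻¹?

With V_GS fixed, I_D ∝ (1 + λ V_DS) in saturation, so I_D2/I_D1 = (1 + λ V_DS2)/(1 + λ V_DS1).
2.06/1.92 = 1.073 = (1 + 3.37 λ)/(1 + 2.56 λ).
Solving: λ (I_D1 V_DS2 − I_D2 V_DS1) = I_D2 − I_D1, so λ = (2.06 − 1.92) / (1.92 × 3.37 − 2.06 × 2.56) = 0.14 / 1.2 = 0.117 V⁻¹.

λ = 0.117 V⁻¹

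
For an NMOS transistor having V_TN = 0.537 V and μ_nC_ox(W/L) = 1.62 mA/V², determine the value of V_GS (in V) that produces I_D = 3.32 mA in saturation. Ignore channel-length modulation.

In saturation I_D = ½ k_n (V_GS − V_TN)², so V_GS − V_TN = √(2 I_D / k_n) = √(2 × 3.32 / 1.62) = 2.02 V.
V_GS = 0.537 + 2.02 = 2.56 V.

V_GS = 2.56 V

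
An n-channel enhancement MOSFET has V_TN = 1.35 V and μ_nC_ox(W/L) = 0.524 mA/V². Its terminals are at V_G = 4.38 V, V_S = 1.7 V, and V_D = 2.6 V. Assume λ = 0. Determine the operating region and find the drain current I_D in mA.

Triode; I_D = 0.415 mA

V_GS = V_G − V_S = 4.38 − 1.7 = 2.68 V; V_DS = V_D − V_S = 2.6 − 1.7 = 0.9 V.
V_ov = V_GS − V_TN = 2.68 − 1.35 = 1.33 V.
Since V_DS = 0.9 V < V_ov = 1.33 V, the device is in the triode region.
I_D = k_n [V_ov · V_DS − ½ V_DS²] = 0.524 × [1.33 × 0.9 − 0.5 × 0.9²] = 0.415 mA.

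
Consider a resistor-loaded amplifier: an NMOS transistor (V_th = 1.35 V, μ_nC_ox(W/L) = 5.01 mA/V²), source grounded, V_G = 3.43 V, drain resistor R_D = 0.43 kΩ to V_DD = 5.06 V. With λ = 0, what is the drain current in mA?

I_D = 8.95 mA

V_GS = V_G = 3.43 V, so V_ov = 3.43 − 1.35 = 2.08 V.
Assume saturation: I_D = ½ k_n V_ov² = 0.5 × 5.01 × 2.08² = 10.8 mA, giving V_DS = V_DD − I_D R_D = 5.06 − 10.8 × 0.43 = 0.4 V.
But 0.4 V < V_ov = 2.08 V, so the device is actually in triode.
In triode I_D = k_n[V_ov V_DS − ½ V_DS²] and I_D = (V_DD − V_DS)/R_D. Equating: 1.08 V_DS² − 5.481 V_DS + 5.06 = 0, giving V_DS = 1.21 V (the root below V_ov).
I_D = (5.06 − 1.21) / 0.43 = 8.95 mA.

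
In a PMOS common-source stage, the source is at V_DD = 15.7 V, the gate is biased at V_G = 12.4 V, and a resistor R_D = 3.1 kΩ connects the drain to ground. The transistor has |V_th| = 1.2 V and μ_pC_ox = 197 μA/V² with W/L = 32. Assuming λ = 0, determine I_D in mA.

I_D = 4.93 mA

V_SG = V_DD − V_G = 15.7 − 12.4 = 3.3 V, so V_ov = 3.3 − 1.2 = 2.1 V.
k_p = μ_pC_ox · (W/L) = 6.304 mA/V².
Assume saturation: I_D = ½ k_p V_ov² = 0.5 × 6.304 × 2.1² = 13.9 mA, giving V_SD = V_DD − I_D R_D = 15.7 − 13.9 × 3.1 = -27.4 V.
But -27.4 V < V_ov = 2.1 V, so the device is actually in triode.
In triode I_D = k_p[V_ov V_SD − ½ V_SD²] and I_D = (V_DD − V_SD)/R_D. Equating: 9.77 V_SD² − 42.04 V_SD + 15.7 = 0, giving V_SD = 0.413 V (the root below V_ov).
I_D = (15.7 − 0.413) / 3.1 = 4.93 mA.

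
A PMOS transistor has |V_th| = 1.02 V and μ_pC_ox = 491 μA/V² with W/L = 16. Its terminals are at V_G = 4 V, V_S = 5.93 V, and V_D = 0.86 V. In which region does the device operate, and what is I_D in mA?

Saturation; I_D = 3.25 mA

V_SG = V_S − V_G = 5.93 − 4 = 1.93 V; V_SD = V_S − V_D = 5.93 − 0.86 = 5.07 V.
k_p = μ_pC_ox · (W/L) = 7.856 mA/V².
V_ov = V_SG − |V_th| = 1.93 − 1.02 = 0.91 V.
Since V_SD = 5.07 V ≥ V_ov = 0.91 V, the device is in saturation.
I_D = ½ k_p V_ov² = 0.5 × 7.856 × 0.91² = 3.25 mA.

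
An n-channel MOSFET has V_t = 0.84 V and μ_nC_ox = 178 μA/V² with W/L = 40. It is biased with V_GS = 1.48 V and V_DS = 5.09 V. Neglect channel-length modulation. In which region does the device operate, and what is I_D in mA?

k_n = μ_nC_ox · (W/L) = 7.12 mA/V².
V_ov = V_GS − V_t = 1.48 − 0.84 = 0.64 V.
Since V_DS = 5.09 V ≥ V_ov = 0.64 V, the device is in saturation.
I_D = ½ k_n V_ov² = 0.5 × 7.12 × 0.64² = 1.46 mA.

Saturation; I_D = 1.46 mA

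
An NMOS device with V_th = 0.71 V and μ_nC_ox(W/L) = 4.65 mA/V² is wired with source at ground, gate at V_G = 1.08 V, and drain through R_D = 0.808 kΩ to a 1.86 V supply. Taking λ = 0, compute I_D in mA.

V_GS = V_G = 1.08 V, so V_ov = 1.08 − 0.71 = 0.37 V.
Assume saturation: I_D = ½ k_n V_ov² = 0.5 × 4.65 × 0.37² = 0.318 mA, giving V_DS = V_DD − I_D R_D = 1.86 − 0.318 × 0.808 = 1.6 V.
V_DS = 1.6 V ≥ V_ov = 0.37 V, confirming saturation.

I_D = 0.318 mA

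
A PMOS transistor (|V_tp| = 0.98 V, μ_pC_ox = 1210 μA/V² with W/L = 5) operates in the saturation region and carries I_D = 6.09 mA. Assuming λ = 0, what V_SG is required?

V_SG = 2.40 V

k_p = μ_pC_ox · (W/L) = 6.05 mA/V².
In saturation I_D = ½ k_p (V_SG − |V_tp|)², so V_SG − |V_tp| = √(2 I_D / k_p) = √(2 × 6.09 / 6.05) = 1.42 V.
V_SG = 0.98 + 1.42 = 2.4 V.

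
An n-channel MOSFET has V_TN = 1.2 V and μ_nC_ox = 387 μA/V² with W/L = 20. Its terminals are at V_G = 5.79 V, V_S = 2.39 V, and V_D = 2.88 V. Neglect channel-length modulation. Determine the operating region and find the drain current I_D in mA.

V_GS = V_G − V_S = 5.79 − 2.39 = 3.4 V; V_DS = V_D − V_S = 2.88 − 2.39 = 0.49 V.
k_n = μ_nC_ox · (W/L) = 7.74 mA/V².
V_ov = V_GS − V_TN = 3.4 − 1.2 = 2.2 V.
Since V_DS = 0.49 V < V_ov = 2.2 V, the device is in the triode region.
I_D = k_n [V_ov · V_DS − ½ V_DS²] = 7.74 × [2.2 × 0.49 − 0.5 × 0.49²] = 7.41 mA.

Triode; I_D = 7.41 mA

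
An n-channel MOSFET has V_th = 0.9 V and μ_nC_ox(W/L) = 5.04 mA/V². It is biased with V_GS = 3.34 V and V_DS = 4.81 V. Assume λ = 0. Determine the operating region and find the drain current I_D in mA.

Saturation; I_D = 15.0 mA

V_ov = V_GS − V_th = 3.34 − 0.9 = 2.44 V.
Since V_DS = 4.81 V ≥ V_ov = 2.44 V, the device is in saturation.
I_D = ½ k_n V_ov² = 0.5 × 5.04 × 2.44² = 15 mA.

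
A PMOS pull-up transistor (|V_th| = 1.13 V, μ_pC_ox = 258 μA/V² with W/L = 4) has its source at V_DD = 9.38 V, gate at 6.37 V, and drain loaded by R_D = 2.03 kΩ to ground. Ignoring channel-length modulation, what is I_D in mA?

V_SG = V_DD − V_G = 9.38 − 6.37 = 3.01 V, so V_ov = 3.01 − 1.13 = 1.88 V.
k_p = μ_pC_ox · (W/L) = 1.032 mA/V².
Assume saturation: I_D = ½ k_p V_ov² = 0.5 × 1.032 × 1.88² = 1.82 mA, giving V_SD = V_DD − I_D R_D = 9.38 − 1.82 × 2.03 = 5.68 V.
V_SD = 5.68 V ≥ V_ov = 1.88 V, confirming saturation.

I_D = 1.82 mA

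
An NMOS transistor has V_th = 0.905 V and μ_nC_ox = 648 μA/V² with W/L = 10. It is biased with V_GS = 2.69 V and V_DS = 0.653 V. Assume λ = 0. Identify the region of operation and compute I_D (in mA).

k_n = μ_nC_ox · (W/L) = 6.48 mA/V².
V_ov = V_GS − V_th = 2.69 − 0.905 = 1.78 V.
Since V_DS = 0.653 V < V_ov = 1.78 V, the device is in the triode region.
I_D = k_n [V_ov · V_DS − ½ V_DS²] = 6.48 × [1.78 × 0.653 − 0.5 × 0.653²] = 6.17 mA.

Triode; I_D = 6.17 mA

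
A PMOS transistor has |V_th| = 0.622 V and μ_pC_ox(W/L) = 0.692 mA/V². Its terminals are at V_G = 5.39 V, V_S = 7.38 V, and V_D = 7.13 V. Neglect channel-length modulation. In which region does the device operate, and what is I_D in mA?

Triode; I_D = 0.215 mA

V_SG = V_S − V_G = 7.38 − 5.39 = 1.99 V; V_SD = V_S − V_D = 7.38 − 7.13 = 0.25 V.
V_ov = V_SG − |V_th| = 1.99 − 0.622 = 1.37 V.
Since V_SD = 0.25 V < V_ov = 1.37 V, the device is in the triode region.
I_D = k_p [V_ov · V_SD − ½ V_SD²] = 0.692 × [1.37 × 0.25 − 0.5 × 0.25²] = 0.215 mA.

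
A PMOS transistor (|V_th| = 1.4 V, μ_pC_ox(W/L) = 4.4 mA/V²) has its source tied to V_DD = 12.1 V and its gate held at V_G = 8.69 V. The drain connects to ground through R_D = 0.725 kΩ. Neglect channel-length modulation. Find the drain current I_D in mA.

I_D = 8.89 mA

V_SG = V_DD − V_G = 12.1 − 8.69 = 3.41 V, so V_ov = 3.41 − 1.4 = 2.01 V.
Assume saturation: I_D = ½ k_p V_ov² = 0.5 × 4.4 × 2.01² = 8.89 mA, giving V_SD = V_DD − I_D R_D = 12.1 − 8.89 × 0.725 = 5.66 V.
V_SD = 5.66 V ≥ V_ov = 2.01 V, confirming saturation.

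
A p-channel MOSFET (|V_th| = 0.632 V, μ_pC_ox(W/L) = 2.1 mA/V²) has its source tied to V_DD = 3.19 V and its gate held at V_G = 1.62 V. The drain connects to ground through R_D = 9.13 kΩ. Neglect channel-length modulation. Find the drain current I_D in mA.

I_D = 0.329 mA

V_SG = V_DD − V_G = 3.19 − 1.62 = 1.57 V, so V_ov = 1.57 − 0.632 = 0.938 V.
Assume saturation: I_D = ½ k_p V_ov² = 0.5 × 2.1 × 0.938² = 0.924 mA, giving V_SD = V_DD − I_D R_D = 3.19 − 0.924 × 9.13 = -5.24 V.
But -5.24 V < V_ov = 0.938 V, so the device is actually in triode.
In triode I_D = k_p[V_ov V_SD − ½ V_SD²] and I_D = (V_DD − V_SD)/R_D. Equating: 9.59 V_SD² − 18.98 V_SD + 3.19 = 0, giving V_SD = 0.185 V (the root below V_ov).
I_D = (3.19 − 0.185) / 9.13 = 0.329 mA.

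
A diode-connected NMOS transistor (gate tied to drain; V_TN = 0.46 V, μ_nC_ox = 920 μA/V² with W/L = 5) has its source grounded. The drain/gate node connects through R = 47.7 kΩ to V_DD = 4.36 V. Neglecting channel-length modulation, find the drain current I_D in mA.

With gate tied to drain, V_GS = V_DS ≥ V_GS − V_TN, so the device is in saturation.
k_n = μ_nC_ox · (W/L) = 4.6 mA/V².
KCL at the drain: ½ k_n (V_GS − V_TN)² = (V_DD − V_GS)/R.
Let x = V_GS − 0.46. Then 110 x² + x − 3.9 = 0, giving x = 0.184 V (positive root), so V_GS = 0.644 V.
I_D = (V_DD − V_GS)/R = (4.36 − 0.644) / 47.7 = 0.0779 mA.

I_D = 0.0779 mA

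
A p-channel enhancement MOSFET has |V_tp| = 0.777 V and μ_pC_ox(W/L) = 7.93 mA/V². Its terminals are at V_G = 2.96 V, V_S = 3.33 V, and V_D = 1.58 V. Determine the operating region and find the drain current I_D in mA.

V_SG = V_S − V_G = 3.33 − 2.96 = 0.37 V; V_SD = V_S − V_D = 3.33 − 1.58 = 1.75 V.
V_SG = 0.37 V < |V_tp| = 0.777 V, so the transistor is in cutoff.

Cutoff; I_D = 0 mA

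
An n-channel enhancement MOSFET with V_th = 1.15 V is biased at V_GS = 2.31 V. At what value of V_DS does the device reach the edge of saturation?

V_DS,sat = 1.16 V

The boundary between triode and saturation is V_DS = V_GS − V_th = V_ov.
V_ov = 2.31 − 1.15 = 1.16 V.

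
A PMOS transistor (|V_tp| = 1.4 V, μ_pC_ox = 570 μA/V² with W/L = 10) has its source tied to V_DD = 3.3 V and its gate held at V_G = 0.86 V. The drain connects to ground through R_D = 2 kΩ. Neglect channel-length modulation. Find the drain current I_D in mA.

V_SG = V_DD − V_G = 3.3 − 0.86 = 2.44 V, so V_ov = 2.44 − 1.4 = 1.04 V.
k_p = μ_pC_ox · (W/L) = 5.7 mA/V².
Assume saturation: I_D = ½ k_p V_ov² = 0.5 × 5.7 × 1.04² = 3.08 mA, giving V_SD = V_DD − I_D R_D = 3.3 − 3.08 × 2 = -2.87 V.
But -2.87 V < V_ov = 1.04 V, so the device is actually in triode.
In triode I_D = k_p[V_ov V_SD − ½ V_SD²] and I_D = (V_DD − V_SD)/R_D. Equating: 5.7 V_SD² − 12.86 V_SD + 3.3 = 0, giving V_SD = 0.295 V (the root below V_ov).
I_D = (3.3 − 0.295) / 2 = 1.5 mA.

I_D = 1.50 mA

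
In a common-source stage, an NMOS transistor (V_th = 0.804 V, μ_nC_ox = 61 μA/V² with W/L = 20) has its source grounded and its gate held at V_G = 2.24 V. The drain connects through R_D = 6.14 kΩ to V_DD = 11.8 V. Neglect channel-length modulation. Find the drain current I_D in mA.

I_D = 1.26 mA

V_GS = V_G = 2.24 V, so V_ov = 2.24 − 0.804 = 1.44 V.
k_n = μ_nC_ox · (W/L) = 1.22 mA/V².
Assume saturation: I_D = ½ k_n V_ov² = 0.5 × 1.22 × 1.44² = 1.26 mA, giving V_DS = V_DD − I_D R_D = 11.8 − 1.26 × 6.14 = 4.08 V.
V_DS = 4.08 V ≥ V_ov = 1.44 V, confirming saturation.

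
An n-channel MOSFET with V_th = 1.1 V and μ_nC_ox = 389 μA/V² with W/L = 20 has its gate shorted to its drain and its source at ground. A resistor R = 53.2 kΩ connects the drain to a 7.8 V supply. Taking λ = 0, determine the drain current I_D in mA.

I_D = 0.123 mA

With gate tied to drain, V_GS = V_DS ≥ V_GS − V_th, so the device is in saturation.
k_n = μ_nC_ox · (W/L) = 7.78 mA/V².
KCL at the drain: ½ k_n (V_GS − V_th)² = (V_DD − V_GS)/R.
Let x = V_GS − 1.1. Then 207 x² + x − 6.7 = 0, giving x = 0.178 V (positive root), so V_GS = 1.28 V.
I_D = (V_DD − V_GS)/R = (7.8 − 1.28) / 53.2 = 0.123 mA.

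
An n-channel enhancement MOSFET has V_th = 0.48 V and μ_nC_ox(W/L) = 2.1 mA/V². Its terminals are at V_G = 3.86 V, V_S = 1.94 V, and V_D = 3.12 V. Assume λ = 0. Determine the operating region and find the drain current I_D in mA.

V_GS = V_G − V_S = 3.86 − 1.94 = 1.92 V; V_DS = V_D − V_S = 3.12 − 1.94 = 1.18 V.
V_ov = V_GS − V_th = 1.92 − 0.48 = 1.44 V.
Since V_DS = 1.18 V < V_ov = 1.44 V, the device is in the triode region.
I_D = k_n [V_ov · V_DS − ½ V_DS²] = 2.1 × [1.44 × 1.18 − 0.5 × 1.18²] = 2.11 mA.

Triode; I_D = 2.11 mA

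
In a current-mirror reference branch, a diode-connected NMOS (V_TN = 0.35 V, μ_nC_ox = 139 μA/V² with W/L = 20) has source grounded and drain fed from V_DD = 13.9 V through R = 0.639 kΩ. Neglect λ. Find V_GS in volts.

V_GS = 3.73 V

With gate tied to drain, V_GS = V_DS ≥ V_GS − V_TN, so the device is in saturation.
k_n = μ_nC_ox · (W/L) = 2.78 mA/V².
KCL at the drain: ½ k_n (V_GS − V_TN)² = (V_DD − V_GS)/R.
Let x = V_GS − 0.35. Then 0.888 x² + x − 13.55 = 0, giving x = 3.38 V (positive root), so V_GS = 3.73 V.
I_D = (V_DD − V_GS)/R = (13.9 − 3.73) / 0.639 = 15.9 mA.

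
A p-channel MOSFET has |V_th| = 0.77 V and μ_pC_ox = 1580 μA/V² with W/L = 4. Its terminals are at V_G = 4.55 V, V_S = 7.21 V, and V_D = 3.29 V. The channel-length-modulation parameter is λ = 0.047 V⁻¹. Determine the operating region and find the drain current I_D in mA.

V_SG = V_S − V_G = 7.21 − 4.55 = 2.66 V; V_SD = V_S − V_D = 7.21 − 3.29 = 3.92 V.
k_p = μ_pC_ox · (W/L) = 6.32 mA/V².
V_ov = V_SG − |V_th| = 2.66 − 0.77 = 1.89 V.
Since V_SD = 3.92 V ≥ V_ov = 1.89 V, the device is in saturation.
I_D = ½ k_p V_ov² (1 + λ V_SD) = 0.5 × 6.32 × 1.89² × (1 + 0.047 × 3.92) = 13.4 mA.

Saturation; I_D = 13.4 mA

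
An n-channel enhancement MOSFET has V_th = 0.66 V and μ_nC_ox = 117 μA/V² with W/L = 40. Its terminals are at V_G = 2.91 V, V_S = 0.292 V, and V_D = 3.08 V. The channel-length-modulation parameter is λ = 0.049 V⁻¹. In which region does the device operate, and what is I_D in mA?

Saturation; I_D = 10.2 mA

V_GS = V_G − V_S = 2.91 − 0.292 = 2.62 V; V_DS = V_D − V_S = 3.08 − 0.292 = 2.79 V.
k_n = μ_nC_ox · (W/L) = 4.68 mA/V².
V_ov = V_GS − V_th = 2.62 − 0.66 = 1.96 V.
Since V_DS = 2.79 V ≥ V_ov = 1.96 V, the device is in saturation.
I_D = ½ k_n V_ov² (1 + λ V_DS) = 0.5 × 4.68 × 1.96² × (1 + 0.049 × 2.79) = 10.2 mA.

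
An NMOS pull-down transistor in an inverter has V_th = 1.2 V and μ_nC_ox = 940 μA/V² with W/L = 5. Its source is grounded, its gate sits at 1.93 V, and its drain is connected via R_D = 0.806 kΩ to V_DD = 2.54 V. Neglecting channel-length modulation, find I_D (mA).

V_GS = V_G = 1.93 V, so V_ov = 1.93 − 1.2 = 0.73 V.
k_n = μ_nC_ox · (W/L) = 4.7 mA/V².
Assume saturation: I_D = ½ k_n V_ov² = 0.5 × 4.7 × 0.73² = 1.25 mA, giving V_DS = V_DD − I_D R_D = 2.54 − 1.25 × 0.806 = 1.53 V.
V_DS = 1.53 V ≥ V_ov = 0.73 V, confirming saturation.

I_D = 1.25 mA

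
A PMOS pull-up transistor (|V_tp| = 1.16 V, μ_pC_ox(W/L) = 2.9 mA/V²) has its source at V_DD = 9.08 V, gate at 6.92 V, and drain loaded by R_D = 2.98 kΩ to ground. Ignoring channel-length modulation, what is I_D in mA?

V_SG = V_DD − V_G = 9.08 − 6.92 = 2.16 V, so V_ov = 2.16 − 1.16 = 1 V.
Assume saturation: I_D = ½ k_p V_ov² = 0.5 × 2.9 × 1² = 1.45 mA, giving V_SD = V_DD − I_D R_D = 9.08 − 1.45 × 2.98 = 4.76 V.
V_SD = 4.76 V ≥ V_ov = 1 V, confirming saturation.

I_D = 1.45 mA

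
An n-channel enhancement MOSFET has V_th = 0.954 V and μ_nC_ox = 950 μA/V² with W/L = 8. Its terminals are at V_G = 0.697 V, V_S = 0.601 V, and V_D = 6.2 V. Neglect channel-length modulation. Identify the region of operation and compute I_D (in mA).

V_GS = V_G − V_S = 0.697 − 0.601 = 0.096 V; V_DS = V_D − V_S = 6.2 − 0.601 = 5.6 V.
V_GS = 0.096 V < V_th = 0.954 V, so the transistor is in cutoff.

Cutoff; I_D = 0 mA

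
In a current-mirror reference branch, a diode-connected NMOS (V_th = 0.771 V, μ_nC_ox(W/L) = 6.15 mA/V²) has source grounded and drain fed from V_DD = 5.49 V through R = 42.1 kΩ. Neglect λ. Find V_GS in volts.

With gate tied to drain, V_GS = V_DS ≥ V_GS − V_th, so the device is in saturation.
KCL at the drain: ½ k_n (V_GS − V_th)² = (V_DD − V_GS)/R.
Let x = V_GS − 0.771. Then 129 x² + x − 4.719 = 0, giving x = 0.187 V (positive root), so V_GS = 0.958 V.
I_D = (V_DD − V_GS)/R = (5.49 − 0.958) / 42.1 = 0.108 mA.

V_GS = 0.958 V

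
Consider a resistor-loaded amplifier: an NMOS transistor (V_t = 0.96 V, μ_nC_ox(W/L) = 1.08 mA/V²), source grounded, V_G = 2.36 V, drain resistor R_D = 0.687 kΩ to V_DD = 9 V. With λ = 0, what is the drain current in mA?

V_GS = V_G = 2.36 V, so V_ov = 2.36 − 0.96 = 1.4 V.
Assume saturation: I_D = ½ k_n V_ov² = 0.5 × 1.08 × 1.4² = 1.06 mA, giving V_DS = V_DD − I_D R_D = 9 − 1.06 × 0.687 = 8.27 V.
V_DS = 8.27 V ≥ V_ov = 1.4 V, confirming saturation.

I_D = 1.06 mA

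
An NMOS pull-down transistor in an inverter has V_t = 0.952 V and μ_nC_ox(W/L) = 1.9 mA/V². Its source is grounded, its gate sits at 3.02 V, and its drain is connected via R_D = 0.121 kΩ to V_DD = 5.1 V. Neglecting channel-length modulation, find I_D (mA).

I_D = 4.06 mA

V_GS = V_G = 3.02 V, so V_ov = 3.02 − 0.952 = 2.07 V.
Assume saturation: I_D = ½ k_n V_ov² = 0.5 × 1.9 × 2.07² = 4.06 mA, giving V_DS = V_DD − I_D R_D = 5.1 − 4.06 × 0.121 = 4.61 V.
V_DS = 4.61 V ≥ V_ov = 2.07 V, confirming saturation.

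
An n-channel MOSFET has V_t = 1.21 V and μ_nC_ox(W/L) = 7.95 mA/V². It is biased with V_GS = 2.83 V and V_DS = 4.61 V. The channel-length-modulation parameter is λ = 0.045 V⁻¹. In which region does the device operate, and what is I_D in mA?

V_ov = V_GS − V_t = 2.83 − 1.21 = 1.62 V.
Since V_DS = 4.61 V ≥ V_ov = 1.62 V, the device is in saturation.
I_D = ½ k_n V_ov² (1 + λ V_DS) = 0.5 × 7.95 × 1.62² × (1 + 0.045 × 4.61) = 12.6 mA.

Saturation; I_D = 12.6 mA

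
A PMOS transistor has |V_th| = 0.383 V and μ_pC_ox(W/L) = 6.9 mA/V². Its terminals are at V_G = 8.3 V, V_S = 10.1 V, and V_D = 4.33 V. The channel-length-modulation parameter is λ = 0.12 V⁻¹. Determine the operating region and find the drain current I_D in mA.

V_SG = V_S − V_G = 10.1 − 8.3 = 1.8 V; V_SD = V_S − V_D = 10.1 − 4.33 = 5.77 V.
V_ov = V_SG − |V_th| = 1.8 − 0.383 = 1.42 V.
Since V_SD = 5.77 V ≥ V_ov = 1.42 V, the device is in saturation.
I_D = ½ k_p V_ov² (1 + λ V_SD) = 0.5 × 6.9 × 1.42² × (1 + 0.12 × 5.77) = 11.7 mA.

Saturation; I_D = 11.7 mA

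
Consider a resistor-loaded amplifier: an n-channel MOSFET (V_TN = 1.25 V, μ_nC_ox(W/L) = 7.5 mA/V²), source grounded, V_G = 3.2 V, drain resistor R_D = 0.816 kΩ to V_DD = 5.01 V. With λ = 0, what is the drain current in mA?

V_GS = V_G = 3.2 V, so V_ov = 3.2 − 1.25 = 1.95 V.
Assume saturation: I_D = ½ k_n V_ov² = 0.5 × 7.5 × 1.95² = 14.3 mA, giving V_DS = V_DD − I_D R_D = 5.01 − 14.3 × 0.816 = -6.63 V.
But -6.63 V < V_ov = 1.95 V, so the device is actually in triode.
In triode I_D = k_n[V_ov V_DS − ½ V_DS²] and I_D = (V_DD − V_DS)/R_D. Equating: 3.06 V_DS² − 12.93 V_DS + 5.01 = 0, giving V_DS = 0.431 V (the root below V_ov).
I_D = (5.01 − 0.431) / 0.816 = 5.61 mA.

I_D = 5.61 mA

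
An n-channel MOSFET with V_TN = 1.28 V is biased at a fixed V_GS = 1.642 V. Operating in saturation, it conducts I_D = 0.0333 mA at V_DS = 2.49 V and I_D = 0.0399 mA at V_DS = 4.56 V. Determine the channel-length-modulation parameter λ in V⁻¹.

With V_GS fixed, I_D ∝ (1 + λ V_DS) in saturation, so I_D2/I_D1 = (1 + λ V_DS2)/(1 + λ V_DS1).
0.0399/0.0333 = 1.198 = (1 + 4.56 λ)/(1 + 2.49 λ).
Solving: λ (I_D1 V_DS2 − I_D2 V_DS1) = I_D2 − I_D1, so λ = (0.0399 − 0.0333) / (0.0333 × 4.56 − 0.0399 × 2.49) = 0.0066 / 0.0525 = 0.126 V⁻¹.

λ = 0.126 V⁻¹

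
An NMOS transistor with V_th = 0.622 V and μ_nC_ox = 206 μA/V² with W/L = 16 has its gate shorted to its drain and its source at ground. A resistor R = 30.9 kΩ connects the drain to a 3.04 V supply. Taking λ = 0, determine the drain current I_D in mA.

With gate tied to drain, V_GS = V_DS ≥ V_GS − V_th, so the device is in saturation.
k_n = μ_nC_ox · (W/L) = 3.296 mA/V².
KCL at the drain: ½ k_n (V_GS − V_th)² = (V_DD − V_GS)/R.
Let x = V_GS − 0.622. Then 50.9 x² + x − 2.418 = 0, giving x = 0.208 V (positive root), so V_GS = 0.83 V.
I_D = (V_DD − V_GS)/R = (3.04 − 0.83) / 30.9 = 0.0715 mA.

I_D = 0.0715 mA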